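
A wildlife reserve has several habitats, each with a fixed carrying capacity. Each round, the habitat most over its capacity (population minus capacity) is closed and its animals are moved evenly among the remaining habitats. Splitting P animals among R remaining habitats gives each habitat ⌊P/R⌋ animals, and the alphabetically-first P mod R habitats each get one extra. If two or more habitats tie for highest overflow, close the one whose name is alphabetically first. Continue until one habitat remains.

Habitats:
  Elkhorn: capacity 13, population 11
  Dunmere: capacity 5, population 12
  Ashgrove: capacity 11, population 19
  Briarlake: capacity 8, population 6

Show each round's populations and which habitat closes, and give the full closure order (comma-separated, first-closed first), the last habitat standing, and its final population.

Round 1: Ashgrove=19 Briarlake=6 Dunmere=12 Elkhorn=11 → close Ashgrove (overflow 8)
  19÷3 = 6 each, +1 to first 1
Round 2: Briarlake=13 Dunmere=18 Elkhorn=17 → close Dunmere (overflow 13)
  18÷2 = 9 each, +1 to first 0
Round 3: Briarlake=22 Elkhorn=26 → close Briarlake (overflow 14)
  22÷1 = 22 each, +1 to first 0

Closure order: Ashgrove, Dunmere, Briarlake
Last habitat: Elkhorn with 48 animals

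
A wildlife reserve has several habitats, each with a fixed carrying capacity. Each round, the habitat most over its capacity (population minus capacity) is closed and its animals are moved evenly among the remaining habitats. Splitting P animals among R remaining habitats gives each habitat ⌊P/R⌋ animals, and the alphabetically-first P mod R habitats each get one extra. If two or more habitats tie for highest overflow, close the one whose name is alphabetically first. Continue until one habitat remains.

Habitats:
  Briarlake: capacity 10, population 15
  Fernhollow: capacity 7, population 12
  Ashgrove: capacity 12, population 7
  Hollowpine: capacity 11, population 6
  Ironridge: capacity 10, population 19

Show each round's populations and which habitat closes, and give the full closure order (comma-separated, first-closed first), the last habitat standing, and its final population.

Closure order: Ironridge, Briarlake, Fernhollow, Ashgrove
Last habitat: Hollowpine with 59 animals

Round 1: Ashgrove=7 Briarlake=15 Fernhollow=12 Hollowpine=6 Ironridge=19 → close Ironridge (overflow 9)
  19÷4 = 4 each, +1 to first 3
Round 2: Ashgrove=12 Briarlake=20 Fernhollow=17 Hollowpine=10 → close Briarlake (overflow 10)
  20÷3 = 6 each, +1 to first 2
Round 3: Ashgrove=19 Fernhollow=24 Hollowpine=16 → close Fernhollow (overflow 17)
  24÷2 = 12 each, +1 to first 0
Round 4: Ashgrove=31 Hollowpine=28 → close Ashgrove (overflow 19)
  31÷1 = 31 each, +1 to first 0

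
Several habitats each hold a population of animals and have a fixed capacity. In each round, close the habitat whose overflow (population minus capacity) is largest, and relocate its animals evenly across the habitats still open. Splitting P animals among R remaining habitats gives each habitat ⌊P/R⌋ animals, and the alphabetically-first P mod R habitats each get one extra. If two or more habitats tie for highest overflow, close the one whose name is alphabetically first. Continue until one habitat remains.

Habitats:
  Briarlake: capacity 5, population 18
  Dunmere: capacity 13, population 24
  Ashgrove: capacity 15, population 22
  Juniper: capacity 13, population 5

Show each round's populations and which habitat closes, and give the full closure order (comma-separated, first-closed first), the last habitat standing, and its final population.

Round 1: Ashgrove=22 Briarlake=18 Dunmere=24 Juniper=5 → close Briarlake (overflow 13)
  18÷3 = 6 each, +1 to first 0
Round 2: Ashgrove=28 Dunmere=30 Juniper=11 → close Dunmere (overflow 17)
  30÷2 = 15 each, +1 to first 0
Round 3: Ashgrove=43 Juniper=26 → close Ashgrove (overflow 28)
  43÷1 = 43 each, +1 to first 0

Closure order: Briarlake, Dunmere, Ashgrove
Last habitat: Juniper with 69 animals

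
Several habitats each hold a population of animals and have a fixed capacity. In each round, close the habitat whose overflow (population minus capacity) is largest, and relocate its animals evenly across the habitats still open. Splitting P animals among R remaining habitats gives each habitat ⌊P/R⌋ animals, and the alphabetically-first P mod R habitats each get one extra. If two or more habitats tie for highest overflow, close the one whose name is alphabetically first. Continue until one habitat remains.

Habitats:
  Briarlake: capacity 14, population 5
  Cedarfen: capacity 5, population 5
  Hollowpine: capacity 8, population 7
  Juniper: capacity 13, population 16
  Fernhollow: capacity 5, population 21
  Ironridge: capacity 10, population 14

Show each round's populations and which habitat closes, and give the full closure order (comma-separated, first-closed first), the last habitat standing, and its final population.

Round 1: Briarlake=5 Cedarfen=5 Fernhollow=21 Hollowpine=7 Ironridge=14 Juniper=16 → close Fernhollow (overflow 16)
  21÷5 = 4 each, +1 to first 1
Round 2: Briarlake=10 Cedarfen=9 Hollowpine=11 Ironridge=18 Juniper=20 → close Ironridge (overflow 8)
  18÷4 = 4 each, +1 to first 2
Round 3: Briarlake=15 Cedarfen=14 Hollowpine=15 Juniper=24 → close Juniper (overflow 11)
  24÷3 = 8 each, +1 to first 0
Round 4: Briarlake=23 Cedarfen=22 Hollowpine=23 → close Cedarfen (overflow 17)
  22÷2 = 11 each, +1 to first 0
Round 5: Briarlake=34 Hollowpine=34 → close Hollowpine (overflow 26)
  34÷1 = 34 each, +1 to first 0

Closure order: Fernhollow, Ironridge, Juniper, Cedarfen, Hollowpine
Last habitat: Briarlake with 68 animals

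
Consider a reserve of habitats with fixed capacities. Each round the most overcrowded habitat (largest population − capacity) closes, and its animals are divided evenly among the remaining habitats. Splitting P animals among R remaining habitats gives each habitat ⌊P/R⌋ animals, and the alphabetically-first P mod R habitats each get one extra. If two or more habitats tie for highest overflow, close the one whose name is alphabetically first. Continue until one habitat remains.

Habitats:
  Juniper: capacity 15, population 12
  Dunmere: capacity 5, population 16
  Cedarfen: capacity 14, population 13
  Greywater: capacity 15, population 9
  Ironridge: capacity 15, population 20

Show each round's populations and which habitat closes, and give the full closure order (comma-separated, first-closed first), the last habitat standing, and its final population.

Closure order: Dunmere, Ironridge, Cedarfen, Juniper
Last habitat: Greywater with 70 animals

Round 1: Cedarfen=13 Dunmere=16 Greywater=9 Ironridge=20 Juniper=12 → close Dunmere (overflow 11)
  16÷4 = 4 each, +1 to first 0
Round 2: Cedarfen=17 Greywater=13 Ironridge=24 Juniper=16 → close Ironridge (overflow 9)
  24÷3 = 8 each, +1 to first 0
Round 3: Cedarfen=25 Greywater=21 Juniper=24 → close Cedarfen (overflow 11)
  25÷2 = 12 each, +1 to first 1
Round 4: Greywater=34 Juniper=36 → close Juniper (overflow 21)
  36÷1 = 36 each, +1 to first 0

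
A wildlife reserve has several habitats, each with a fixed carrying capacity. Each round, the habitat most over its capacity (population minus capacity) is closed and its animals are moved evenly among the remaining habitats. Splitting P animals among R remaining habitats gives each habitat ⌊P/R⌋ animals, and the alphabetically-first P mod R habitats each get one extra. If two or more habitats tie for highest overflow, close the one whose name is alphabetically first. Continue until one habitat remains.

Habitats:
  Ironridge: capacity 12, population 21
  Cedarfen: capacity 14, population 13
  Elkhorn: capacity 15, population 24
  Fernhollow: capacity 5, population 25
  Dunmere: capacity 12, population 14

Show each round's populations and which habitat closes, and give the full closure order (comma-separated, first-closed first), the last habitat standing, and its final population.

Closure order: Fernhollow, Elkhorn, Ironridge, Dunmere
Last habitat: Cedarfen with 97 animals

Round 1: Cedarfen=13 Dunmere=14 Elkhorn=24 Fernhollow=25 Ironridge=21 → close Fernhollow (overflow 20)
  25÷4 = 6 each, +1 to first 1
Round 2: Cedarfen=20 Dunmere=20 Elkhorn=30 Ironridge=27 → close Elkhorn (overflow 15)
  30÷3 = 10 each, +1 to first 0
Round 3: Cedarfen=30 Dunmere=30 Ironridge=37 → close Ironridge (overflow 25)
  37÷2 = 18 each, +1 to first 1
Round 4: Cedarfen=49 Dunmere=48 → close Dunmere (overflow 36)
  48÷1 = 48 each, +1 to first 0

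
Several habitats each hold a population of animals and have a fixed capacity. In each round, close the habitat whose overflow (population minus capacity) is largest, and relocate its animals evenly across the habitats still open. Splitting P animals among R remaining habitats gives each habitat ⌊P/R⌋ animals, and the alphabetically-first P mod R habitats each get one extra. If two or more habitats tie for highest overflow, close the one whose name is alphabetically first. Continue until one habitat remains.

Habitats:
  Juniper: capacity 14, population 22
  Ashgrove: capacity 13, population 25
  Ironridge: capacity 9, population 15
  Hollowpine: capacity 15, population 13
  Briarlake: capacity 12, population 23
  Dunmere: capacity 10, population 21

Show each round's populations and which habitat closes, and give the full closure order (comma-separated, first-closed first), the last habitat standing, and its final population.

Closure order: Ashgrove, Briarlake, Dunmere, Juniper, Ironridge
Last habitat: Hollowpine with 119 animals

Round 1: Ashgrove=25 Briarlake=23 Dunmere=21 Hollowpine=13 Ironridge=15 Juniper=22 → close Ashgrove (overflow 12)
  25÷5 = 5 each, +1 to first 0
Round 2: Briarlake=28 Dunmere=26 Hollowpine=18 Ironridge=20 Juniper=27 → close Briarlake (overflow 16)
  28÷4 = 7 each, +1 to first 0
Round 3: Dunmere=33 Hollowpine=25 Ironridge=27 Juniper=34 → close Dunmere (overflow 23)
  33÷3 = 11 each, +1 to first 0
Round 4: Hollowpine=36 Ironridge=38 Juniper=45 → close Juniper (overflow 31)
  45÷2 = 22 each, +1 to first 1
Round 5: Hollowpine=59 Ironridge=60 → close Ironridge (overflow 51)
  60÷1 = 60 each, +1 to first 0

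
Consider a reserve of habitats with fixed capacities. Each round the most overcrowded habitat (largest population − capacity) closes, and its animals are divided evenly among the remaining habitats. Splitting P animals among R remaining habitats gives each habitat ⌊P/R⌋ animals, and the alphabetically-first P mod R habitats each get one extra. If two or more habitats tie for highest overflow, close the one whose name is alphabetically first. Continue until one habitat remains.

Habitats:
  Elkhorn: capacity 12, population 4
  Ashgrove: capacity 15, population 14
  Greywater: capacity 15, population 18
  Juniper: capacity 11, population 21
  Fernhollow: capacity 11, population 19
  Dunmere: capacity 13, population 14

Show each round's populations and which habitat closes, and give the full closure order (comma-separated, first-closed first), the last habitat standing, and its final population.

Closure order: Juniper, Fernhollow, Greywater, Dunmere, Ashgrove
Last habitat: Elkhorn with 90 animals

Round 1: Ashgrove=14 Dunmere=14 Elkhorn=4 Fernhollow=19 Greywater=18 Juniper=21 → close Juniper (overflow 10)
  21÷5 = 4 each, +1 to first 1
Round 2: Ashgrove=19 Dunmere=18 Elkhorn=8 Fernhollow=23 Greywater=22 → close Fernhollow (overflow 12)
  23÷4 = 5 each, +1 to first 3
Round 3: Ashgrove=25 Dunmere=24 Elkhorn=14 Greywater=27 → close Greywater (overflow 12)
  27÷3 = 9 each, +1 to first 0
Round 4: Ashgrove=34 Dunmere=33 Elkhorn=23 → close Dunmere (overflow 20)
  33÷2 = 16 each, +1 to first 1
Round 5: Ashgrove=51 Elkhorn=39 → close Ashgrove (overflow 36)
  51÷1 = 51 each, +1 to first 0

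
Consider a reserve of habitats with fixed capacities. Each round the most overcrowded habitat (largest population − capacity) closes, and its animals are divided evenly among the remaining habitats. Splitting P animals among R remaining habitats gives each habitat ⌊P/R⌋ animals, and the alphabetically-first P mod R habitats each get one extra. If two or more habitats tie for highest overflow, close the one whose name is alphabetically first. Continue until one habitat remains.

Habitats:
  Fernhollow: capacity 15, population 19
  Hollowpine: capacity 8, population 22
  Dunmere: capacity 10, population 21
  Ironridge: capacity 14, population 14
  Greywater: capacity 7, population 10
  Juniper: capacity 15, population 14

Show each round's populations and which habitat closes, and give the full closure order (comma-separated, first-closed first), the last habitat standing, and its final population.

Closure order: Hollowpine, Dunmere, Fernhollow, Greywater, Ironridge
Last habitat: Juniper with 100 animals

Round 1: Dunmere=21 Fernhollow=19 Greywater=10 Hollowpine=22 Ironridge=14 Juniper=14 → close Hollowpine (overflow 14)
  22÷5 = 4 each, +1 to first 2
Round 2: Dunmere=26 Fernhollow=24 Greywater=14 Ironridge=18 Juniper=18 → close Dunmere (overflow 16)
  26÷4 = 6 each, +1 to first 2
Round 3: Fernhollow=31 Greywater=21 Ironridge=24 Juniper=24 → close Fernhollow (overflow 16)
  31÷3 = 10 each, +1 to first 1
Round 4: Greywater=32 Ironridge=34 Juniper=34 → close Greywater (overflow 25)
  32÷2 = 16 each, +1 to first 0
Round 5: Ironridge=50 Juniper=50 → close Ironridge (overflow 36)
  50÷1 = 50 each, +1 to first 0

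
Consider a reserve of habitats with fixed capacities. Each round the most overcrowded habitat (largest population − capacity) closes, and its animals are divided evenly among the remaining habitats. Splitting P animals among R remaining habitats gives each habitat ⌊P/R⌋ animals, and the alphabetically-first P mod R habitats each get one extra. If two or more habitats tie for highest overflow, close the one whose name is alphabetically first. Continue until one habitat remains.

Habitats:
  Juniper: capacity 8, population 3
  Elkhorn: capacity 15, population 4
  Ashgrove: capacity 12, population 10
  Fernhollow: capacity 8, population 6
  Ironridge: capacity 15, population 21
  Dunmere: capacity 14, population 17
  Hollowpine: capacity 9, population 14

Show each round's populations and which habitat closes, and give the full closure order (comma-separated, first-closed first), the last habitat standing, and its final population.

Round 1: Ashgrove=10 Dunmere=17 Elkhorn=4 Fernhollow=6 Hollowpine=14 Ironridge=21 Juniper=3 → close Ironridge (overflow 6)
  21÷6 = 3 each, +1 to first 3
Round 2: Ashgrove=14 Dunmere=21 Elkhorn=8 Fernhollow=9 Hollowpine=17 Juniper=6 → close Hollowpine (overflow 8)
  17÷5 = 3 each, +1 to first 2
Round 3: Ashgrove=18 Dunmere=25 Elkhorn=11 Fernhollow=12 Juniper=9 → close Dunmere (overflow 11)
  25÷4 = 6 each, +1 to first 1
Round 4: Ashgrove=25 Elkhorn=17 Fernhollow=18 Juniper=15 → close Ashgrove (overflow 13)
  25÷3 = 8 each, +1 to first 1
Round 5: Elkhorn=26 Fernhollow=26 Juniper=23 → close Fernhollow (overflow 18)
  26÷2 = 13 each, +1 to first 0
Round 6: Elkhorn=39 Juniper=36 → close Juniper (overflow 28)
  36÷1 = 36 each, +1 to first 0

Closure order: Ironridge, Hollowpine, Dunmere, Ashgrove, Fernhollow, Juniper
Last habitat: Elkhorn with 75 animals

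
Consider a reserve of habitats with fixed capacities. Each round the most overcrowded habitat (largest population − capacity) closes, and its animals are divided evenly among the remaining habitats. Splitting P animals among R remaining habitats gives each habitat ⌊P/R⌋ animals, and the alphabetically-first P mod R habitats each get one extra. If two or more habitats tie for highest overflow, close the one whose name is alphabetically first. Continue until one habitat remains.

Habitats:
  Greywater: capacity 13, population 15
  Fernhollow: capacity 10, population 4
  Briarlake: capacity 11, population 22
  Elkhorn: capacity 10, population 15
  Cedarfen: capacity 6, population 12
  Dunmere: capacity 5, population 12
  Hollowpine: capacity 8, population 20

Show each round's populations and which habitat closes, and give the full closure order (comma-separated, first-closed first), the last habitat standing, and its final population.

Round 1: Briarlake=22 Cedarfen=12 Dunmere=12 Elkhorn=15 Fernhollow=4 Greywater=15 Hollowpine=20 → close Hollowpine (overflow 12)
  20÷6 = 3 each, +1 to first 2
Round 2: Briarlake=26 Cedarfen=16 Dunmere=15 Elkhorn=18 Fernhollow=7 Greywater=18 → close Briarlake (overflow 15)
  26÷5 = 5 each, +1 to first 1
Round 3: Cedarfen=22 Dunmere=20 Elkhorn=23 Fernhollow=12 Greywater=23 → close Cedarfen (overflow 16)
  22÷4 = 5 each, +1 to first 2
Round 4: Dunmere=26 Elkhorn=29 Fernhollow=17 Greywater=28 → close Dunmere (overflow 21)
  26÷3 = 8 each, +1 to first 2
Round 5: Elkhorn=38 Fernhollow=26 Greywater=36 → close Elkhorn (overflow 28)
  38÷2 = 19 each, +1 to first 0
Round 6: Fernhollow=45 Greywater=55 → close Greywater (overflow 42)
  55÷1 = 55 each, +1 to first 0

Closure order: Hollowpine, Briarlake, Cedarfen, Dunmere, Elkhorn, Greywater
Last habitat: Fernhollow with 100 animals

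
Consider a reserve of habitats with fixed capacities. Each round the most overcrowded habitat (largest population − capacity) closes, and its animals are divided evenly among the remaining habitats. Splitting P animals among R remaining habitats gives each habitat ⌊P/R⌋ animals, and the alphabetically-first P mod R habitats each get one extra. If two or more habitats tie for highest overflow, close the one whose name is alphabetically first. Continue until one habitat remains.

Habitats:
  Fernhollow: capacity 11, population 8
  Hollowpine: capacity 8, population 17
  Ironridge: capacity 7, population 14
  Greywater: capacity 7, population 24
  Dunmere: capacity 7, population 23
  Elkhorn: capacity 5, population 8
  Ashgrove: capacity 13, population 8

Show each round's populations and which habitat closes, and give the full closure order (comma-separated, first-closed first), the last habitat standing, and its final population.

Closure order: Greywater, Dunmere, Hollowpine, Ironridge, Elkhorn, Ashgrove
Last habitat: Fernhollow with 102 animals

Round 1: Ashgrove=8 Dunmere=23 Elkhorn=8 Fernhollow=8 Greywater=24 Hollowpine=17 Ironridge=14 → close Greywater (overflow 17)
  24÷6 = 4 each, +1 to first 0
Round 2: Ashgrove=12 Dunmere=27 Elkhorn=12 Fernhollow=12 Hollowpine=21 Ironridge=18 → close Dunmere (overflow 20)
  27÷5 = 5 each, +1 to first 2
Round 3: Ashgrove=18 Elkhorn=18 Fernhollow=17 Hollowpine=26 Ironridge=23 → close Hollowpine (overflow 18)
  26÷4 = 6 each, +1 to first 2
Round 4: Ashgrove=25 Elkhorn=25 Fernhollow=23 Ironridge=29 → close Ironridge (overflow 22)
  29÷3 = 9 each, +1 to first 2
Round 5: Ashgrove=35 Elkhorn=35 Fernhollow=32 → close Elkhorn (overflow 30)
  35÷2 = 17 each, +1 to first 1
Round 6: Ashgrove=53 Fernhollow=49 → close Ashgrove (overflow 40)
  53÷1 = 53 each, +1 to first 0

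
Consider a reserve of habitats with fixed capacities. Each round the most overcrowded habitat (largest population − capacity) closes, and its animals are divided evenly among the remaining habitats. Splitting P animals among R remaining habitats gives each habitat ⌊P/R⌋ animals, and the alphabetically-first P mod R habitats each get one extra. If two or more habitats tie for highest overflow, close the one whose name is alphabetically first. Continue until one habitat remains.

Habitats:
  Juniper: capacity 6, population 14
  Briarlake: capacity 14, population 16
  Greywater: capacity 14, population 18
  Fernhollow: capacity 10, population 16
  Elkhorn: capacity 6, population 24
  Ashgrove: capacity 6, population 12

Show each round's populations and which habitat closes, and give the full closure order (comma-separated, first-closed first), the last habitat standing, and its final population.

Round 1: Ashgrove=12 Briarlake=16 Elkhorn=24 Fernhollow=16 Greywater=18 Juniper=14 → close Elkhorn (overflow 18)
  24÷5 = 4 each, +1 to first 4
Round 2: Ashgrove=17 Briarlake=21 Fernhollow=21 Greywater=23 Juniper=18 → close Juniper (overflow 12)
  18÷4 = 4 each, +1 to first 2
Round 3: Ashgrove=22 Briarlake=26 Fernhollow=25 Greywater=27 → close Ashgrove (overflow 16)
  22÷3 = 7 each, +1 to first 1
Round 4: Briarlake=34 Fernhollow=32 Greywater=34 → close Fernhollow (overflow 22)
  32÷2 = 16 each, +1 to first 0
Round 5: Briarlake=50 Greywater=50 → close Briarlake (overflow 36)
  50÷1 = 50 each, +1 to first 0

Closure order: Elkhorn, Juniper, Ashgrove, Fernhollow, Briarlake
Last habitat: Greywater with 100 animals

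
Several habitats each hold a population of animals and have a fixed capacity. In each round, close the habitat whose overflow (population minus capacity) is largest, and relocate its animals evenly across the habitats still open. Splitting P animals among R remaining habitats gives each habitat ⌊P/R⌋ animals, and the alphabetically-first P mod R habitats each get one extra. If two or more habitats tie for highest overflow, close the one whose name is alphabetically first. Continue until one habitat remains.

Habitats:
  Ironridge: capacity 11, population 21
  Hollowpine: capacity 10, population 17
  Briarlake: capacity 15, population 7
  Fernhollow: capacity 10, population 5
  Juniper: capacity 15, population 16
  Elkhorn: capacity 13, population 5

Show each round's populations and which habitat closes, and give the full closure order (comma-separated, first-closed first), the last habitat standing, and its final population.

Round 1: Briarlake=7 Elkhorn=5 Fernhollow=5 Hollowpine=17 Ironridge=21 Juniper=16 → close Ironridge (overflow 10)
  21÷5 = 4 each, +1 to first 1
Round 2: Briarlake=12 Elkhorn=9 Fernhollow=9 Hollowpine=21 Juniper=20 → close Hollowpine (overflow 11)
  21÷4 = 5 each, +1 to first 1
Round 3: Briarlake=18 Elkhorn=14 Fernhollow=14 Juniper=25 → close Juniper (overflow 10)
  25÷3 = 8 each, +1 to first 1
Round 4: Briarlake=27 Elkhorn=22 Fernhollow=22 → close Briarlake (overflow 12)
  27÷2 = 13 each, +1 to first 1
Round 5: Elkhorn=36 Fernhollow=35 → close Fernhollow (overflow 25)
  35÷1 = 35 each, +1 to first 0

Closure order: Ironridge, Hollowpine, Juniper, Briarlake, Fernhollow
Last habitat: Elkhorn with 71 animals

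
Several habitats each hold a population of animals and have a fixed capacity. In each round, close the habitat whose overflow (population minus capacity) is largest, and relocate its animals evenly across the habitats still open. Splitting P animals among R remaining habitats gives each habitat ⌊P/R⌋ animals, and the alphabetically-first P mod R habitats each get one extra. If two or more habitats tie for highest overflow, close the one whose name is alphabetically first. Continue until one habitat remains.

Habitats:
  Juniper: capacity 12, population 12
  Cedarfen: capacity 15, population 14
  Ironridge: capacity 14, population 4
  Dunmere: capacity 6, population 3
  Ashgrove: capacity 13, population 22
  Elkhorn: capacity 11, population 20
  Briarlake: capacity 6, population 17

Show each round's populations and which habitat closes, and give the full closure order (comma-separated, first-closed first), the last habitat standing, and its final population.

Closure order: Briarlake, Ashgrove, Elkhorn, Cedarfen, Juniper, Dunmere
Last habitat: Ironridge with 92 animals

Round 1: Ashgrove=22 Briarlake=17 Cedarfen=14 Dunmere=3 Elkhorn=20 Ironridge=4 Juniper=12 → close Briarlake (overflow 11)
  17÷6 = 2 each, +1 to first 5
Round 2: Ashgrove=25 Cedarfen=17 Dunmere=6 Elkhorn=23 Ironridge=7 Juniper=14 → close Ashgrove (overflow 12)
  25÷5 = 5 each, +1 to first 0
Round 3: Cedarfen=22 Dunmere=11 Elkhorn=28 Ironridge=12 Juniper=19 → close Elkhorn (overflow 17)
  28÷4 = 7 each, +1 to first 0
Round 4: Cedarfen=29 Dunmere=18 Ironridge=19 Juniper=26 → close Cedarfen (overflow 14)
  29÷3 = 9 each, +1 to first 2
Round 5: Dunmere=28 Ironridge=29 Juniper=35 → close Juniper (overflow 23)
  35÷2 = 17 each, +1 to first 1
Round 6: Dunmere=46 Ironridge=46 → close Dunmere (overflow 40)
  46÷1 = 46 each, +1 to first 0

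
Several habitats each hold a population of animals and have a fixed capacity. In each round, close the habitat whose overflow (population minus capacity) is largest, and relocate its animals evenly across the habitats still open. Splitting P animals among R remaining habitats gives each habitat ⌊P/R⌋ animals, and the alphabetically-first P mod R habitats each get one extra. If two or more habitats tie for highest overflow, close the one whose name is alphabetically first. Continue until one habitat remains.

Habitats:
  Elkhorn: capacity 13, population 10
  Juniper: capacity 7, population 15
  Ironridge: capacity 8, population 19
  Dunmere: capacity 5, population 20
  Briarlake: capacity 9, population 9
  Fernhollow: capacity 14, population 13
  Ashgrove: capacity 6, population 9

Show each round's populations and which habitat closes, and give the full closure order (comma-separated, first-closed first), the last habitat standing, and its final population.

Closure order: Dunmere, Ironridge, Juniper, Ashgrove, Briarlake, Fernhollow
Last habitat: Elkhorn with 95 animals

Round 1: Ashgrove=9 Briarlake=9 Dunmere=20 Elkhorn=10 Fernhollow=13 Ironridge=19 Juniper=15 → close Dunmere (overflow 15)
  20÷6 = 3 each, +1 to first 2
Round 2: Ashgrove=13 Briarlake=13 Elkhorn=13 Fernhollow=16 Ironridge=22 Juniper=18 → close Ironridge (overflow 14)
  22÷5 = 4 each, +1 to first 2
Round 3: Ashgrove=18 Briarlake=18 Elkhorn=17 Fernhollow=20 Juniper=22 → close Juniper (overflow 15)
  22÷4 = 5 each, +1 to first 2
Round 4: Ashgrove=24 Briarlake=24 Elkhorn=22 Fernhollow=25 → close Ashgrove (overflow 18)
  24÷3 = 8 each, +1 to first 0
Round 5: Briarlake=32 Elkhorn=30 Fernhollow=33 → close Briarlake (overflow 23)
  32÷2 = 16 each, +1 to first 0
Round 6: Elkhorn=46 Fernhollow=49 → close Fernhollow (overflow 35)
  49÷1 = 49 each, +1 to first 0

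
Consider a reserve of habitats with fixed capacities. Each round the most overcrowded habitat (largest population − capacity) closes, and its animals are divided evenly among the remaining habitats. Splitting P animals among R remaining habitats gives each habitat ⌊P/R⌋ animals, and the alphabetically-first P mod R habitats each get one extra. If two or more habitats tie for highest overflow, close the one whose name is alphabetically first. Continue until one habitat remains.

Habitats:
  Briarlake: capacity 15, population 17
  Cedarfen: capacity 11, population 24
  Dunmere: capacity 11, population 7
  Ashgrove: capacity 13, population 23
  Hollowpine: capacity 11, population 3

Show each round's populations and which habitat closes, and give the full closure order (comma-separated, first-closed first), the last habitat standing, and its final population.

Closure order: Cedarfen, Ashgrove, Briarlake, Dunmere
Last habitat: Hollowpine with 74 animals

Round 1: Ashgrove=23 Briarlake=17 Cedarfen=24 Dunmere=7 Hollowpine=3 → close Cedarfen (overflow 13)
  24÷4 = 6 each, +1 to first 0
Round 2: Ashgrove=29 Briarlake=23 Dunmere=13 Hollowpine=9 → close Ashgrove (overflow 16)
  29÷3 = 9 each, +1 to first 2
Round 3: Briarlake=33 Dunmere=23 Hollowpine=18 → close Briarlake (overflow 18)
  33÷2 = 16 each, +1 to first 1
Round 4: Dunmere=40 Hollowpine=34 → close Dunmere (overflow 29)
  40÷1 = 40 each, +1 to first 0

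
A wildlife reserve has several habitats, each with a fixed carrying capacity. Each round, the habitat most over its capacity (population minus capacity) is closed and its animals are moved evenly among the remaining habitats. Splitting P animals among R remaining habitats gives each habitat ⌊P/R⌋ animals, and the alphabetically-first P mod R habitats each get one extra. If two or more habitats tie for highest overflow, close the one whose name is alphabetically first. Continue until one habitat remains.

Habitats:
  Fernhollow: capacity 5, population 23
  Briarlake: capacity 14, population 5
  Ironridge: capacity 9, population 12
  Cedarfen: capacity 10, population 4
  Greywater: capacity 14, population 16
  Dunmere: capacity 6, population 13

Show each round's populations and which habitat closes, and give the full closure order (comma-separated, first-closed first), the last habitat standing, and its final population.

Round 1: Briarlake=5 Cedarfen=4 Dunmere=13 Fernhollow=23 Greywater=16 Ironridge=12 → close Fernhollow (overflow 18)
  23÷5 = 4 each, +1 to first 3
Round 2: Briarlake=10 Cedarfen=9 Dunmere=18 Greywater=20 Ironridge=16 → close Dunmere (overflow 12)
  18÷4 = 4 each, +1 to first 2
Round 3: Briarlake=15 Cedarfen=14 Greywater=24 Ironridge=20 → close Ironridge (overflow 11)
  20÷3 = 6 each, +1 to first 2
Round 4: Briarlake=22 Cedarfen=21 Greywater=30 → close Greywater (overflow 16)
  30÷2 = 15 each, +1 to first 0
Round 5: Briarlake=37 Cedarfen=36 → close Cedarfen (overflow 26)
  36÷1 = 36 each, +1 to first 0

Closure order: Fernhollow, Dunmere, Ironridge, Greywater, Cedarfen
Last habitat: Briarlake with 73 animals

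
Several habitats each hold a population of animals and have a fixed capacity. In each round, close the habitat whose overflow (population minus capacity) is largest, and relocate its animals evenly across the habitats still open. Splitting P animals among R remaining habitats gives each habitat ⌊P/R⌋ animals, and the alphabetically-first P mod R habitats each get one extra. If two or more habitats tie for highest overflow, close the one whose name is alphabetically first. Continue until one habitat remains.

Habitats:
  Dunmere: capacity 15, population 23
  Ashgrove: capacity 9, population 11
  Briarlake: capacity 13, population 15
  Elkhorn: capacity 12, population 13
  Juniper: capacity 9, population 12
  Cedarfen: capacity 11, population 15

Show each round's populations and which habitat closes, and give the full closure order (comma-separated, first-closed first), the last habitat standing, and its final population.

Round 1: Ashgrove=11 Briarlake=15 Cedarfen=15 Dunmere=23 Elkhorn=13 Juniper=12 → close Dunmere (overflow 8)
  23÷5 = 4 each, +1 to first 3
Round 2: Ashgrove=16 Briarlake=20 Cedarfen=20 Elkhorn=17 Juniper=16 → close Cedarfen (overflow 9)
  20÷4 = 5 each, +1 to first 0
Round 3: Ashgrove=21 Briarlake=25 Elkhorn=22 Juniper=21 → close Ashgrove (overflow 12)
  21÷3 = 7 each, +1 to first 0
Round 4: Briarlake=32 Elkhorn=29 Juniper=28 → close Briarlake (overflow 19)
  32÷2 = 16 each, +1 to first 0
Round 5: Elkhorn=45 Juniper=44 → close Juniper (overflow 35)
  44÷1 = 44 each, +1 to first 0

Closure order: Dunmere, Cedarfen, Ashgrove, Briarlake, Juniper
Last habitat: Elkhorn with 89 animals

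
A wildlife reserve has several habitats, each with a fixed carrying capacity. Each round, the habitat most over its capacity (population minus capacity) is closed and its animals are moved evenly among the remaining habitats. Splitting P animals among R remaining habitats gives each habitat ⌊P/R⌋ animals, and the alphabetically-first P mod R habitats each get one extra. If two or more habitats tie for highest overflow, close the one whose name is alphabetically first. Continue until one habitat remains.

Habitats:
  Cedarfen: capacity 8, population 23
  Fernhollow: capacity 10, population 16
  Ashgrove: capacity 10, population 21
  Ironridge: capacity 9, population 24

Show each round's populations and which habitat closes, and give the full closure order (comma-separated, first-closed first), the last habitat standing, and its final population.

Round 1: Ashgrove=21 Cedarfen=23 Fernhollow=16 Ironridge=24 → close Cedarfen (overflow 15)
  23÷3 = 7 each, +1 to first 2
Round 2: Ashgrove=29 Fernhollow=24 Ironridge=31 → close Ironridge (overflow 22)
  31÷2 = 15 each, +1 to first 1
Round 3: Ashgrove=45 Fernhollow=39 → close Ashgrove (overflow 35)
  45÷1 = 45 each, +1 to first 0

Closure order: Cedarfen, Ironridge, Ashgrove
Last habitat: Fernhollow with 84 animals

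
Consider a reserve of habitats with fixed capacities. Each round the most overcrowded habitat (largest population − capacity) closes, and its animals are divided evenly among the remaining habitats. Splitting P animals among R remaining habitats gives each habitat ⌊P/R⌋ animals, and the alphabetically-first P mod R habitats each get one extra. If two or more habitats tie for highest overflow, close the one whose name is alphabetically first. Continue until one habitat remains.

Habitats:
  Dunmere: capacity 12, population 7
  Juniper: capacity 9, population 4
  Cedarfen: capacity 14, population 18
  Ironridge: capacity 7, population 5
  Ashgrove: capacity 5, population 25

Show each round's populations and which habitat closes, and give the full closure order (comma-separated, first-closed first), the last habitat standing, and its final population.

Round 1: Ashgrove=25 Cedarfen=18 Dunmere=7 Ironridge=5 Juniper=4 → close Ashgrove (overflow 20)
  25÷4 = 6 each, +1 to first 1
Round 2: Cedarfen=25 Dunmere=13 Ironridge=11 Juniper=10 → close Cedarfen (overflow 11)
  25÷3 = 8 each, +1 to first 1
Round 3: Dunmere=22 Ironridge=19 Juniper=18 → close Ironridge (overflow 12)
  19÷2 = 9 each, +1 to first 1
Round 4: Dunmere=32 Juniper=27 → close Dunmere (overflow 20)
  32÷1 = 32 each, +1 to first 0

Closure order: Ashgrove, Cedarfen, Ironridge, Dunmere
Last habitat: Juniper with 59 animals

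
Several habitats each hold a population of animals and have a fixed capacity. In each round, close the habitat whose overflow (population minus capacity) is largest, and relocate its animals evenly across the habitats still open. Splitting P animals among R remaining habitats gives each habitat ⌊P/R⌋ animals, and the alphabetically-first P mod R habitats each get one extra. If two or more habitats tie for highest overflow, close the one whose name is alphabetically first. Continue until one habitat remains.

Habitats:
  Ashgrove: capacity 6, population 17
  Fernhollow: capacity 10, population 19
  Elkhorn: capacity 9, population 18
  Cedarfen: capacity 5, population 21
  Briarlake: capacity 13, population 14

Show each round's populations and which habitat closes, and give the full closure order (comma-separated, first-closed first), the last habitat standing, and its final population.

Round 1: Ashgrove=17 Briarlake=14 Cedarfen=21 Elkhorn=18 Fernhollow=19 → close Cedarfen (overflow 16)
  21÷4 = 5 each, +1 to first 1
Round 2: Ashgrove=23 Briarlake=19 Elkhorn=23 Fernhollow=24 → close Ashgrove (overflow 17)
  23÷3 = 7 each, +1 to first 2
Round 3: Briarlake=27 Elkhorn=31 Fernhollow=31 → close Elkhorn (overflow 22)
  31÷2 = 15 each, +1 to first 1
Round 4: Briarlake=43 Fernhollow=46 → close Fernhollow (overflow 36)
  46÷1 = 46 each, +1 to first 0

Closure order: Cedarfen, Ashgrove, Elkhorn, Fernhollow
Last habitat: Briarlake with 89 animals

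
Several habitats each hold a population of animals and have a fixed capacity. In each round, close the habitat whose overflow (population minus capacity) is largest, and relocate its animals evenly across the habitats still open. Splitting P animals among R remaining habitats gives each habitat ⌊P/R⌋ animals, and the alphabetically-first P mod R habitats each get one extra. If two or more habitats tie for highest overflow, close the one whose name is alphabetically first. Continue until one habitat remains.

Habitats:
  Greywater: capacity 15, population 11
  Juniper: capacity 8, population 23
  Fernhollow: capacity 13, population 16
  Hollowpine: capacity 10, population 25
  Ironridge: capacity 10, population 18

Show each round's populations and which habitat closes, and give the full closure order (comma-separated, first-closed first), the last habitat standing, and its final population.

Closure order: Hollowpine, Juniper, Ironridge, Fernhollow
Last habitat: Greywater with 93 animals

Round 1: Fernhollow=16 Greywater=11 Hollowpine=25 Ironridge=18 Juniper=23 → close Hollowpine (overflow 15)
  25÷4 = 6 each, +1 to first 1
Round 2: Fernhollow=23 Greywater=17 Ironridge=24 Juniper=29 → close Juniper (overflow 21)
  29÷3 = 9 each, +1 to first 2
Round 3: Fernhollow=33 Greywater=27 Ironridge=33 → close Ironridge (overflow 23)
  33÷2 = 16 each, +1 to first 1
Round 4: Fernhollow=50 Greywater=43 → close Fernhollow (overflow 37)
  50÷1 = 50 each, +1 to first 0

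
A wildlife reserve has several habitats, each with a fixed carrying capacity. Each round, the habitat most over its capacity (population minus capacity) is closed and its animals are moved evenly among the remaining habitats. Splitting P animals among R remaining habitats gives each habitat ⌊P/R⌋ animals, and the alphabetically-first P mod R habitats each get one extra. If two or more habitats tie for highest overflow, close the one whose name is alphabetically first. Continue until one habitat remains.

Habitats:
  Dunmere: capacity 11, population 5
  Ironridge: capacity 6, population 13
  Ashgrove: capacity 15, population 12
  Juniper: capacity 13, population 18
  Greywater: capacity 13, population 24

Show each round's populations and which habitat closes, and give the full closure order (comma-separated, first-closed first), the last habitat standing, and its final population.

Round 1: Ashgrove=12 Dunmere=5 Greywater=24 Ironridge=13 Juniper=18 → close Greywater (overflow 11)
  24÷4 = 6 each, +1 to first 0
Round 2: Ashgrove=18 Dunmere=11 Ironridge=19 Juniper=24 → close Ironridge (overflow 13)
  19÷3 = 6 each, +1 to first 1
Round 3: Ashgrove=25 Dunmere=17 Juniper=30 → close Juniper (overflow 17)
  30÷2 = 15 each, +1 to first 0
Round 4: Ashgrove=40 Dunmere=32 → close Ashgrove (overflow 25)
  40÷1 = 40 each, +1 to first 0

Closure order: Greywater, Ironridge, Juniper, Ashgrove
Last habitat: Dunmere with 72 animals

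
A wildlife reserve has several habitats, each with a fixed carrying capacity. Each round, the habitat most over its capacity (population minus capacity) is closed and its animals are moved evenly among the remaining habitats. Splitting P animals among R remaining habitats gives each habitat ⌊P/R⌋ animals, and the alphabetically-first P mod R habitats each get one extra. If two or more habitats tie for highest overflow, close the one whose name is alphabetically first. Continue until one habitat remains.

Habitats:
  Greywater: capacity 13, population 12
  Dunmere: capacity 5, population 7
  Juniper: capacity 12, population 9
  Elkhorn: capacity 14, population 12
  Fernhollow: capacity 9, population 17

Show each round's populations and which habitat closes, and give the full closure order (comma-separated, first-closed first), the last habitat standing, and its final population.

Closure order: Fernhollow, Dunmere, Greywater, Elkhorn
Last habitat: Juniper with 57 animals

Round 1: Dunmere=7 Elkhorn=12 Fernhollow=17 Greywater=12 Juniper=9 → close Fernhollow (overflow 8)
  17÷4 = 4 each, +1 to first 1
Round 2: Dunmere=12 Elkhorn=16 Greywater=16 Juniper=13 → close Dunmere (overflow 7)
  12÷3 = 4 each, +1 to first 0
Round 3: Elkhorn=20 Greywater=20 Juniper=17 → close Greywater (overflow 7)
  20÷2 = 10 each, +1 to first 0
Round 4: Elkhorn=30 Juniper=27 → close Elkhorn (overflow 16)
  30÷1 = 30 each, +1 to first 0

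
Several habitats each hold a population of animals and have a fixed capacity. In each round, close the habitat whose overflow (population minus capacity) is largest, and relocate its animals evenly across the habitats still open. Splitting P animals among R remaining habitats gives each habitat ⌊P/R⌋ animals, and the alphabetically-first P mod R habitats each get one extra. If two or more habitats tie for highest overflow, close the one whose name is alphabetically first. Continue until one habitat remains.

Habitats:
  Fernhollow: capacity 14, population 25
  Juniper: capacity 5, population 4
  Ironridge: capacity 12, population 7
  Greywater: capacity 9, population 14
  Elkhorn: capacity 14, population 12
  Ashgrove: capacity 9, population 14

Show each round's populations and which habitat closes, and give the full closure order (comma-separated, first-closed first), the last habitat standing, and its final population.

Closure order: Fernhollow, Ashgrove, Greywater, Elkhorn, Juniper
Last habitat: Ironridge with 76 animals

Round 1: Ashgrove=14 Elkhorn=12 Fernhollow=25 Greywater=14 Ironridge=7 Juniper=4 → close Fernhollow (overflow 11)
  25÷5 = 5 each, +1 to first 0
Round 2: Ashgrove=19 Elkhorn=17 Greywater=19 Ironridge=12 Juniper=9 → close Ashgrove (overflow 10)
  19÷4 = 4 each, +1 to first 3
Round 3: Elkhorn=22 Greywater=24 Ironridge=17 Juniper=13 → close Greywater (overflow 15)
  24÷3 = 8 each, +1 to first 0
Round 4: Elkhorn=30 Ironridge=25 Juniper=21 → close Elkhorn (overflow 16)
  30÷2 = 15 each, +1 to first 0
Round 5: Ironridge=40 Juniper=36 → close Juniper (overflow 31)
  36÷1 = 36 each, +1 to first 0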